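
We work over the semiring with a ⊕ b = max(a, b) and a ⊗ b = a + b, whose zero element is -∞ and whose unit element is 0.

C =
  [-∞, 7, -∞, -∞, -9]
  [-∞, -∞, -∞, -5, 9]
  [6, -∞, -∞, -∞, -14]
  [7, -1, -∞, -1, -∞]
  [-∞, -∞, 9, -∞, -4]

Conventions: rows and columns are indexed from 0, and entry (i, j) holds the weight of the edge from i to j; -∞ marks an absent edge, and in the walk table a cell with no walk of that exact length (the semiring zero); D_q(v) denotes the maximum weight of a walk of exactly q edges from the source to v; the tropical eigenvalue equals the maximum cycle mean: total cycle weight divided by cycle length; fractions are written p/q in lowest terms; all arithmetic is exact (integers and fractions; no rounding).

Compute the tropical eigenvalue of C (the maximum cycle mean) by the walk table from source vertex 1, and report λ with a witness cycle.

q=0: [-∞, 0, -∞, -∞, -∞]
q=1: [-∞, -∞, -∞, -5, 9]
q=2: [2, -6, 18, -6, 5]
q=3: [24, 9, 14, -7, 4]
q=4: [20, 31, 13, 4, 18]
q=5: [19, 27, 27, 26, 40]
Optimal cycle mean attained by: cycle 0->1->4->2->0, total 7 + 9 + 9 + 6, length 4.
Answer: λ = 31/4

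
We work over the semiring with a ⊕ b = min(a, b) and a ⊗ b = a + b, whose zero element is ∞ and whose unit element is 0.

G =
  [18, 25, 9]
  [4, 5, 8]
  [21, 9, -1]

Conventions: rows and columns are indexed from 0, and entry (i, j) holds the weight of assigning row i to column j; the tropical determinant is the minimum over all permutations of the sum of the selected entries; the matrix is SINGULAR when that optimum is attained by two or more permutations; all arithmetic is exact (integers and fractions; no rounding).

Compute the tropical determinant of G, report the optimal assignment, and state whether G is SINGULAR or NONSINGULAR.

σ = (0, 1, 2): 18 + 5 + (-1) = 22
σ = (0, 2, 1): 18 + 8 + 9 = 35
σ = (1, 0, 2): 25 + 4 + (-1) = 28
σ = (1, 2, 0): 25 + 8 + 21 = 54
σ = (2, 0, 1): 9 + 4 + 9 = 22
σ = (2, 1, 0): 9 + 5 + 21 = 35
Optimal value attained by: σ = (0, 1, 2).
Answer: det⊕(G) = 22; verdict: SINGULAR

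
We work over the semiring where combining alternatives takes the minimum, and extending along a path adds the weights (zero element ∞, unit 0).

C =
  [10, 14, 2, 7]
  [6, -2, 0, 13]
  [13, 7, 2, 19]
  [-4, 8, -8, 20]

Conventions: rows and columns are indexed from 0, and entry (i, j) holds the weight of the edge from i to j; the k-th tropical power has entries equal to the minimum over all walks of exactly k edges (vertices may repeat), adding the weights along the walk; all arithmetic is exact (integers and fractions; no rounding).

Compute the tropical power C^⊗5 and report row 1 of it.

C^⊗2:
  [3, 9, -1, 17]
  [4, -4, -2, 11]
  [13, 5, 4, 20]
  [5, -1, -6, 3]
C^⊗3:
  [12, 6, 1, 10]
  [2, -6, -4, 9]
  [11, 3, 5, 18]
  [-1, -3, -5, 12]
C^⊗4:
  [6, 4, 2, 19]
  [0, -8, -6, 7]
  [9, 1, 3, 16]
  [3, -5, -3, 6]
C^⊗5:
  [10, 2, 4, 13]
  [-2, -10, -8, 5]
  [7, -1, 1, 14]
  [1, -7, -5, 8]
Answer: row 1 of C^⊗5 = [-2, -10, -8, 5]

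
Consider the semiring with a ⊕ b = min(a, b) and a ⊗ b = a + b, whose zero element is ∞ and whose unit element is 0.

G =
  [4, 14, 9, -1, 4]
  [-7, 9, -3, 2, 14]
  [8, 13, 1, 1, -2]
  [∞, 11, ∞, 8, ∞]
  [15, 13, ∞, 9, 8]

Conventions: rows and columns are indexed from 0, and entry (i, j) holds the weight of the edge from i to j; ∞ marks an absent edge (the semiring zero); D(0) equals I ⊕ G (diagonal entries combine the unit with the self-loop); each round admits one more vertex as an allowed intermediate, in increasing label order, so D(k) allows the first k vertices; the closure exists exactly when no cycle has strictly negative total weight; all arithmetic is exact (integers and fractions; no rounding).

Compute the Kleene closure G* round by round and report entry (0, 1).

D(0):
  [0, 14, 9, -1, 4]
  [-7, 0, -3, 2, 14]
  [8, 13, 0, 1, -2]
  [∞, 11, ∞, 0, ∞]
  [15, 13, ∞, 9, 0]
D(1):
  [0, 14, 9, -1, 4]
  [-7, 0, -3, -8, -3]
  [8, 13, 0, 1, -2]
  [∞, 11, ∞, 0, ∞]
  [15, 13, 24, 9, 0]
D(2):
  [0, 14, 9, -1, 4]
  [-7, 0, -3, -8, -3]
  [6, 13, 0, 1, -2]
  [4, 11, 8, 0, 8]
  [6, 13, 10, 5, 0]
D(3):
  [0, 14, 9, -1, 4]
  [-7, 0, -3, -8, -5]
  [6, 13, 0, 1, -2]
  [4, 11, 8, 0, 6]
  [6, 13, 10, 5, 0]
D(4):
  [0, 10, 7, -1, 4]
  [-7, 0, -3, -8, -5]
  [5, 12, 0, 1, -2]
  [4, 11, 8, 0, 6]
  [6, 13, 10, 5, 0]
D(5):
  [0, 10, 7, -1, 4]
  [-7, 0, -3, -8, -5]
  [4, 11, 0, 1, -2]
  [4, 11, 8, 0, 6]
  [6, 13, 10, 5, 0]
Answer: G*[0][1] = 10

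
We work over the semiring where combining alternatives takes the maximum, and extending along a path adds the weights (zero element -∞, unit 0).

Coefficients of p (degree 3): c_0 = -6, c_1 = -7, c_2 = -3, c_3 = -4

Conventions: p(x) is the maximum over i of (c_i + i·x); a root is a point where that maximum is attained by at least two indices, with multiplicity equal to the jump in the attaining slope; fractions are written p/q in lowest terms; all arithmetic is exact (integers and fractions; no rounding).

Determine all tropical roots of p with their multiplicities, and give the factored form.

hull edge (i=0, c=-6) to (i=2, c=-3): slope 3/2, span 2
hull edge (i=2, c=-3) to (i=3, c=-4): slope -1, span 1
Factored form: p(x) = -4 ⊗ (x ⊕ (-3/2)) ⊗ (x ⊕ (-3/2)) ⊗ (x ⊕ 1)
Answer: roots = -3/2 (mult 2), 1 (mult 1)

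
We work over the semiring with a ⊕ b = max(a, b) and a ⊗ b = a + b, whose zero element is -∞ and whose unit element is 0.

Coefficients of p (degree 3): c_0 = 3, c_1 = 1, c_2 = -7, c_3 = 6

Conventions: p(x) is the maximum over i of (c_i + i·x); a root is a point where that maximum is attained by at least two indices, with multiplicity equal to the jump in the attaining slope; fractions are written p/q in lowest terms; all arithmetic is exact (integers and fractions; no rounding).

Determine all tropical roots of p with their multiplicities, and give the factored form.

hull edge (i=0, c=3) to (i=3, c=6): slope 1, span 3
Factored form: p(x) = 6 ⊗ (x ⊕ (-1)) ⊗ (x ⊕ (-1)) ⊗ (x ⊕ (-1))
Answer: roots = -1 (mult 3)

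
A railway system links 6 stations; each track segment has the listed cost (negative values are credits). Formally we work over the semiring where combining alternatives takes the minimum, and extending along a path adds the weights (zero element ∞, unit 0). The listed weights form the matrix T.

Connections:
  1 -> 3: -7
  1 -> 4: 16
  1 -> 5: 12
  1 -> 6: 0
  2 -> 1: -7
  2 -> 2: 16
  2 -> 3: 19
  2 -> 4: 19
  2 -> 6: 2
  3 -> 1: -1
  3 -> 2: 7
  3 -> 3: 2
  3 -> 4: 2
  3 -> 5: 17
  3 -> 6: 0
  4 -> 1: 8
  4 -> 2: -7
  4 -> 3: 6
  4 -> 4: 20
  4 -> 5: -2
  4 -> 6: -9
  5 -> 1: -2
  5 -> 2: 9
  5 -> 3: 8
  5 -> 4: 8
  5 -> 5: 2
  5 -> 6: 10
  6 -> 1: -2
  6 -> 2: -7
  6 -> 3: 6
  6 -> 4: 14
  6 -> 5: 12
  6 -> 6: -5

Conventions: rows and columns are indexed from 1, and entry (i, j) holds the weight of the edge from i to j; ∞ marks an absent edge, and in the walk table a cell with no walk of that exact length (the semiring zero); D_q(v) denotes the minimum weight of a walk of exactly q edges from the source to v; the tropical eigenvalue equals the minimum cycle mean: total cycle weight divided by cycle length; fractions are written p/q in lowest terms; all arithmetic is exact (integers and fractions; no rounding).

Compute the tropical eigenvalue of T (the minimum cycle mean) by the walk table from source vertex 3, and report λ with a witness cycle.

q=0: [∞, ∞, 0, ∞, ∞, ∞]
q=1: [-1, 7, 2, 2, 17, 0]
q=2: [-2, -7, -8, 4, 0, -7]
q=3: [-14, -14, -9, -6, 2, -12]
q=4: [-21, -19, -21, -7, -8, -17]
q=5: [-26, -24, -28, -19, -9, -22]
q=6: [-31, -29, -33, -26, -21, -28]
Optimal cycle mean attained by: cycle 1->3->4->6->2->1, total (-7) + 2 + (-9) + (-7) + (-7), length 5.
Answer: λ = -28/5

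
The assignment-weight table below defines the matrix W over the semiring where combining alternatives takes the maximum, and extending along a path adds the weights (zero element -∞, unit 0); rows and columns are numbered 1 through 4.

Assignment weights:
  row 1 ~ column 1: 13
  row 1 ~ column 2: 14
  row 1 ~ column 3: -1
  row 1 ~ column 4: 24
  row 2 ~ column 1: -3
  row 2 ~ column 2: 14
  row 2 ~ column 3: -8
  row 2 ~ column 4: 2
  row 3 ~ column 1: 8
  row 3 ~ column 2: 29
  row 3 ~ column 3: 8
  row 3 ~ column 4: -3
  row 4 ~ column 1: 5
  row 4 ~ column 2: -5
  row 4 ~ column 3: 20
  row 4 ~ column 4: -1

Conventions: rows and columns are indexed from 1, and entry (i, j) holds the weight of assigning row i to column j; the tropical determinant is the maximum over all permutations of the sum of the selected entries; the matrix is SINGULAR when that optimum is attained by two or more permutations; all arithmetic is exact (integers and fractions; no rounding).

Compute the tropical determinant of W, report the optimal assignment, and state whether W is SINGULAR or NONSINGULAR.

σ = (1, 2, 3, 4): 13 + 14 + 8 + (-1) = 34
σ = (1, 2, 4, 3): 13 + 14 + (-3) + 20 = 44
σ = (1, 3, 2, 4): 13 + (-8) + 29 + (-1) = 33
σ = (1, 3, 4, 2): 13 + (-8) + (-3) + (-5) = -3
σ = (1, 4, 2, 3): 13 + 2 + 29 + 20 = 64
σ = (1, 4, 3, 2): 13 + 2 + 8 + (-5) = 18
σ = (2, 1, 3, 4): 14 + (-3) + 8 + (-1) = 18
σ = (2, 1, 4, 3): 14 + (-3) + (-3) + 20 = 28
σ = (2, 3, 1, 4): 14 + (-8) + 8 + (-1) = 13
σ = (2, 3, 4, 1): 14 + (-8) + (-3) + 5 = 8
σ = (2, 4, 1, 3): 14 + 2 + 8 + 20 = 44
σ = (2, 4, 3, 1): 14 + 2 + 8 + 5 = 29
σ = (3, 1, 2, 4): (-1) + (-3) + 29 + (-1) = 24
σ = (3, 1, 4, 2): (-1) + (-3) + (-3) + (-5) = -12
σ = (3, 2, 1, 4): (-1) + 14 + 8 + (-1) = 20
σ = (3, 2, 4, 1): (-1) + 14 + (-3) + 5 = 15
σ = (3, 4, 1, 2): (-1) + 2 + 8 + (-5) = 4
σ = (3, 4, 2, 1): (-1) + 2 + 29 + 5 = 35
σ = (4, 1, 2, 3): 24 + (-3) + 29 + 20 = 70
σ = (4, 1, 3, 2): 24 + (-3) + 8 + (-5) = 24
σ = (4, 2, 1, 3): 24 + 14 + 8 + 20 = 66
σ = (4, 2, 3, 1): 24 + 14 + 8 + 5 = 51
σ = (4, 3, 1, 2): 24 + (-8) + 8 + (-5) = 19
σ = (4, 3, 2, 1): 24 + (-8) + 29 + 5 = 50
Optimal value attained by: σ = (4, 1, 2, 3).
Answer: det⊕(W) = 70; verdict: NONSINGULAR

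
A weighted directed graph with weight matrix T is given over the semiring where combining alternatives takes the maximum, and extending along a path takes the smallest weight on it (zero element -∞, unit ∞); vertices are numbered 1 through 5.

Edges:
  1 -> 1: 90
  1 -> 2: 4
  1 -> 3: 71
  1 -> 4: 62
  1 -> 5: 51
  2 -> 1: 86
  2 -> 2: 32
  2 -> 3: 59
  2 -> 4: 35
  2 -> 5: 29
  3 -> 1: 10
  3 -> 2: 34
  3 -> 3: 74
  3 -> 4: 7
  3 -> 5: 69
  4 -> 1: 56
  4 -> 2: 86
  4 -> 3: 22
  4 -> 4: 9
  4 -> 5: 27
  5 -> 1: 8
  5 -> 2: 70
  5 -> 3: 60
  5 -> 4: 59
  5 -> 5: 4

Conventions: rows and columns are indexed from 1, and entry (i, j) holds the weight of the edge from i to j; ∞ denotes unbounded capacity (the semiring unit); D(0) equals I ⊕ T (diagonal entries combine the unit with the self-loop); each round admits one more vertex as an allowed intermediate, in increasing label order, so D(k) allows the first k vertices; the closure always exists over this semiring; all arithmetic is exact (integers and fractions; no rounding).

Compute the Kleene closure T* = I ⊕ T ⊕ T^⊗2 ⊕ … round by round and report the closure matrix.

D(0):
  [∞, 4, 71, 62, 51]
  [86, ∞, 59, 35, 29]
  [10, 34, ∞, 7, 69]
  [56, 86, 22, ∞, 27]
  [8, 70, 60, 59, ∞]
D(1):
  [∞, 4, 71, 62, 51]
  [86, ∞, 71, 62, 51]
  [10, 34, ∞, 10, 69]
  [56, 86, 56, ∞, 51]
  [8, 70, 60, 59, ∞]
D(2):
  [∞, 4, 71, 62, 51]
  [86, ∞, 71, 62, 51]
  [34, 34, ∞, 34, 69]
  [86, 86, 71, ∞, 51]
  [70, 70, 70, 62, ∞]
D(3):
  [∞, 34, 71, 62, 69]
  [86, ∞, 71, 62, 69]
  [34, 34, ∞, 34, 69]
  [86, 86, 71, ∞, 69]
  [70, 70, 70, 62, ∞]
D(4):
  [∞, 62, 71, 62, 69]
  [86, ∞, 71, 62, 69]
  [34, 34, ∞, 34, 69]
  [86, 86, 71, ∞, 69]
  [70, 70, 70, 62, ∞]
D(5):
  [∞, 69, 71, 62, 69]
  [86, ∞, 71, 62, 69]
  [69, 69, ∞, 62, 69]
  [86, 86, 71, ∞, 69]
  [70, 70, 70, 62, ∞]
Answer: T* = [[∞, 69, 71, 62, 69], [86, ∞, 71, 62, 69], [69, 69, ∞, 62, 69], [86, 86, 71, ∞, 69], [70, 70, 70, 62, ∞]]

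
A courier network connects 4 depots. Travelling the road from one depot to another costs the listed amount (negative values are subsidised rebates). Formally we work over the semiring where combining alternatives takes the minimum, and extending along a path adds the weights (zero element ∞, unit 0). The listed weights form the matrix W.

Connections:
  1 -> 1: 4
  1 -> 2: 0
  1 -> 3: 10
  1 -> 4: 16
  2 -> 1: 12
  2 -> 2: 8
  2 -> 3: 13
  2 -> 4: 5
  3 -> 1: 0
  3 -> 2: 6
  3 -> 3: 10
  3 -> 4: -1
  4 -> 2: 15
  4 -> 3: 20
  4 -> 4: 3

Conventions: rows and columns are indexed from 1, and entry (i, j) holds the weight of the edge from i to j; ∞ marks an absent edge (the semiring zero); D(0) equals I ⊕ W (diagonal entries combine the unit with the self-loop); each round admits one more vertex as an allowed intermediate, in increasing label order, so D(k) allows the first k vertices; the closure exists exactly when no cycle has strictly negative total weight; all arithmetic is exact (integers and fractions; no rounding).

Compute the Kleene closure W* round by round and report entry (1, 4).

D(0):
  [0, 0, 10, 16]
  [12, 0, 13, 5]
  [0, 6, 0, -1]
  [∞, 15, 20, 0]
D(1):
  [0, 0, 10, 16]
  [12, 0, 13, 5]
  [0, 0, 0, -1]
  [∞, 15, 20, 0]
D(2):
  [0, 0, 10, 5]
  [12, 0, 13, 5]
  [0, 0, 0, -1]
  [27, 15, 20, 0]
D(3):
  [0, 0, 10, 5]
  [12, 0, 13, 5]
  [0, 0, 0, -1]
  [20, 15, 20, 0]
D(4):
  [0, 0, 10, 5]
  [12, 0, 13, 5]
  [0, 0, 0, -1]
  [20, 15, 20, 0]
Answer: W*[1][4] = 5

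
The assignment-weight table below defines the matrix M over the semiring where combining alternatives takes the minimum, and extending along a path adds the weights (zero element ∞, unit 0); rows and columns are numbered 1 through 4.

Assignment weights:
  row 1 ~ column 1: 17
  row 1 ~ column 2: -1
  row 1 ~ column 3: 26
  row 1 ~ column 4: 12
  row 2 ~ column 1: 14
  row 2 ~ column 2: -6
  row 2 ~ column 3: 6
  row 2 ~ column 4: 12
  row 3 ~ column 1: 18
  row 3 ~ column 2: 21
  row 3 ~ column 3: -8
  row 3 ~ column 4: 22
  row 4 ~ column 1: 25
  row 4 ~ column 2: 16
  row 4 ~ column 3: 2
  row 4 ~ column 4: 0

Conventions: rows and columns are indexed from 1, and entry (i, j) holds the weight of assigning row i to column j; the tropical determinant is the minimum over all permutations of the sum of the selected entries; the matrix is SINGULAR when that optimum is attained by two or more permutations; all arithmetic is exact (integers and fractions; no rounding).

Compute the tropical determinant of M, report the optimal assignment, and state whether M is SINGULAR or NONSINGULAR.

σ = (1, 2, 3, 4): 17 + (-6) + (-8) + 0 = 3
σ = (1, 2, 4, 3): 17 + (-6) + 22 + 2 = 35
σ = (1, 3, 2, 4): 17 + 6 + 21 + 0 = 44
σ = (1, 3, 4, 2): 17 + 6 + 22 + 16 = 61
σ = (1, 4, 2, 3): 17 + 12 + 21 + 2 = 52
σ = (1, 4, 3, 2): 17 + 12 + (-8) + 16 = 37
σ = (2, 1, 3, 4): (-1) + 14 + (-8) + 0 = 5
σ = (2, 1, 4, 3): (-1) + 14 + 22 + 2 = 37
σ = (2, 3, 1, 4): (-1) + 6 + 18 + 0 = 23
σ = (2, 3, 4, 1): (-1) + 6 + 22 + 25 = 52
σ = (2, 4, 1, 3): (-1) + 12 + 18 + 2 = 31
σ = (2, 4, 3, 1): (-1) + 12 + (-8) + 25 = 28
σ = (3, 1, 2, 4): 26 + 14 + 21 + 0 = 61
σ = (3, 1, 4, 2): 26 + 14 + 22 + 16 = 78
σ = (3, 2, 1, 4): 26 + (-6) + 18 + 0 = 38
σ = (3, 2, 4, 1): 26 + (-6) + 22 + 25 = 67
σ = (3, 4, 1, 2): 26 + 12 + 18 + 16 = 72
σ = (3, 4, 2, 1): 26 + 12 + 21 + 25 = 84
σ = (4, 1, 2, 3): 12 + 14 + 21 + 2 = 49
σ = (4, 1, 3, 2): 12 + 14 + (-8) + 16 = 34
σ = (4, 2, 1, 3): 12 + (-6) + 18 + 2 = 26
σ = (4, 2, 3, 1): 12 + (-6) + (-8) + 25 = 23
σ = (4, 3, 1, 2): 12 + 6 + 18 + 16 = 52
σ = (4, 3, 2, 1): 12 + 6 + 21 + 25 = 64
Optimal value attained by: σ = (1, 2, 3, 4).
Answer: det⊕(M) = 3; verdict: NONSINGULAR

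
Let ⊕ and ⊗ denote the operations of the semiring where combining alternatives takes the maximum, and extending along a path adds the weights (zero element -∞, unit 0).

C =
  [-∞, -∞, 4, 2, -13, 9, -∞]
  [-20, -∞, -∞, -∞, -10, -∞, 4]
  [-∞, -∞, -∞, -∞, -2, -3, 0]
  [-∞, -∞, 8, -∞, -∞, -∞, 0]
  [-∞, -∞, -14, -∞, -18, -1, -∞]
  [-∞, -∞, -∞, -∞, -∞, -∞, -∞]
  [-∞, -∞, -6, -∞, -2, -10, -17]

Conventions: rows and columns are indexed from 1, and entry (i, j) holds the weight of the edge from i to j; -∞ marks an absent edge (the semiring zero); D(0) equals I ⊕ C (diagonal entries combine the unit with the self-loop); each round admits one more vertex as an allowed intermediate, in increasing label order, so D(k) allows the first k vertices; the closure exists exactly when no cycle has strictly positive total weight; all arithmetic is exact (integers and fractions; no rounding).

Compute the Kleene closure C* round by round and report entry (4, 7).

D(0):
  [0, -∞, 4, 2, -13, 9, -∞]
  [-20, 0, -∞, -∞, -10, -∞, 4]
  [-∞, -∞, 0, -∞, -2, -3, 0]
  [-∞, -∞, 8, 0, -∞, -∞, 0]
  [-∞, -∞, -14, -∞, 0, -1, -∞]
  [-∞, -∞, -∞, -∞, -∞, 0, -∞]
  [-∞, -∞, -6, -∞, -2, -10, 0]
D(1):
  [0, -∞, 4, 2, -13, 9, -∞]
  [-20, 0, -16, -18, -10, -11, 4]
  [-∞, -∞, 0, -∞, -2, -3, 0]
  [-∞, -∞, 8, 0, -∞, -∞, 0]
  [-∞, -∞, -14, -∞, 0, -1, -∞]
  [-∞, -∞, -∞, -∞, -∞, 0, -∞]
  [-∞, -∞, -6, -∞, -2, -10, 0]
D(2):
  [0, -∞, 4, 2, -13, 9, -∞]
  [-20, 0, -16, -18, -10, -11, 4]
  [-∞, -∞, 0, -∞, -2, -3, 0]
  [-∞, -∞, 8, 0, -∞, -∞, 0]
  [-∞, -∞, -14, -∞, 0, -1, -∞]
  [-∞, -∞, -∞, -∞, -∞, 0, -∞]
  [-∞, -∞, -6, -∞, -2, -10, 0]
D(3):
  [0, -∞, 4, 2, 2, 9, 4]
  [-20, 0, -16, -18, -10, -11, 4]
  [-∞, -∞, 0, -∞, -2, -3, 0]
  [-∞, -∞, 8, 0, 6, 5, 8]
  [-∞, -∞, -14, -∞, 0, -1, -14]
  [-∞, -∞, -∞, -∞, -∞, 0, -∞]
  [-∞, -∞, -6, -∞, -2, -9, 0]
D(4):
  [0, -∞, 10, 2, 8, 9, 10]
  [-20, 0, -10, -18, -10, -11, 4]
  [-∞, -∞, 0, -∞, -2, -3, 0]
  [-∞, -∞, 8, 0, 6, 5, 8]
  [-∞, -∞, -14, -∞, 0, -1, -14]
  [-∞, -∞, -∞, -∞, -∞, 0, -∞]
  [-∞, -∞, -6, -∞, -2, -9, 0]
D(5):
  [0, -∞, 10, 2, 8, 9, 10]
  [-20, 0, -10, -18, -10, -11, 4]
  [-∞, -∞, 0, -∞, -2, -3, 0]
  [-∞, -∞, 8, 0, 6, 5, 8]
  [-∞, -∞, -14, -∞, 0, -1, -14]
  [-∞, -∞, -∞, -∞, -∞, 0, -∞]
  [-∞, -∞, -6, -∞, -2, -3, 0]
D(6):
  [0, -∞, 10, 2, 8, 9, 10]
  [-20, 0, -10, -18, -10, -11, 4]
  [-∞, -∞, 0, -∞, -2, -3, 0]
  [-∞, -∞, 8, 0, 6, 5, 8]
  [-∞, -∞, -14, -∞, 0, -1, -14]
  [-∞, -∞, -∞, -∞, -∞, 0, -∞]
  [-∞, -∞, -6, -∞, -2, -3, 0]
D(7):
  [0, -∞, 10, 2, 8, 9, 10]
  [-20, 0, -2, -18, 2, 1, 4]
  [-∞, -∞, 0, -∞, -2, -3, 0]
  [-∞, -∞, 8, 0, 6, 5, 8]
  [-∞, -∞, -14, -∞, 0, -1, -14]
  [-∞, -∞, -∞, -∞, -∞, 0, -∞]
  [-∞, -∞, -6, -∞, -2, -3, 0]
Answer: C*[4][7] = 8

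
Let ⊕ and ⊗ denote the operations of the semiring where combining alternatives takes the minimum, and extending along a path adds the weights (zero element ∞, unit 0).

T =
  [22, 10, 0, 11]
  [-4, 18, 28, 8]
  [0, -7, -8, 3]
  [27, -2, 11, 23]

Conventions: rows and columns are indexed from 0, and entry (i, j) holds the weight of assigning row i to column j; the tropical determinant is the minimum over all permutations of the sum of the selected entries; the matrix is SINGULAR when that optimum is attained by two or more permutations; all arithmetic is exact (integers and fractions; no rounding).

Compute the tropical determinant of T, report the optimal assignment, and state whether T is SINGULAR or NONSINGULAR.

σ = (0, 1, 2, 3): 22 + 18 + (-8) + 23 = 55
σ = (0, 1, 3, 2): 22 + 18 + 3 + 11 = 54
σ = (0, 2, 1, 3): 22 + 28 + (-7) + 23 = 66
σ = (0, 2, 3, 1): 22 + 28 + 3 + (-2) = 51
σ = (0, 3, 1, 2): 22 + 8 + (-7) + 11 = 34
σ = (0, 3, 2, 1): 22 + 8 + (-8) + (-2) = 20
σ = (1, 0, 2, 3): 10 + (-4) + (-8) + 23 = 21
σ = (1, 0, 3, 2): 10 + (-4) + 3 + 11 = 20
σ = (1, 2, 0, 3): 10 + 28 + 0 + 23 = 61
σ = (1, 2, 3, 0): 10 + 28 + 3 + 27 = 68
σ = (1, 3, 0, 2): 10 + 8 + 0 + 11 = 29
σ = (1, 3, 2, 0): 10 + 8 + (-8) + 27 = 37
σ = (2, 0, 1, 3): 0 + (-4) + (-7) + 23 = 12
σ = (2, 0, 3, 1): 0 + (-4) + 3 + (-2) = -3
σ = (2, 1, 0, 3): 0 + 18 + 0 + 23 = 41
σ = (2, 1, 3, 0): 0 + 18 + 3 + 27 = 48
σ = (2, 3, 0, 1): 0 + 8 + 0 + (-2) = 6
σ = (2, 3, 1, 0): 0 + 8 + (-7) + 27 = 28
σ = (3, 0, 1, 2): 11 + (-4) + (-7) + 11 = 11
σ = (3, 0, 2, 1): 11 + (-4) + (-8) + (-2) = -3
σ = (3, 1, 0, 2): 11 + 18 + 0 + 11 = 40
σ = (3, 1, 2, 0): 11 + 18 + (-8) + 27 = 48
σ = (3, 2, 0, 1): 11 + 28 + 0 + (-2) = 37
σ = (3, 2, 1, 0): 11 + 28 + (-7) + 27 = 59
Optimal value attained by: σ = (2, 0, 3, 1).
Answer: det⊕(T) = -3; verdict: SINGULAR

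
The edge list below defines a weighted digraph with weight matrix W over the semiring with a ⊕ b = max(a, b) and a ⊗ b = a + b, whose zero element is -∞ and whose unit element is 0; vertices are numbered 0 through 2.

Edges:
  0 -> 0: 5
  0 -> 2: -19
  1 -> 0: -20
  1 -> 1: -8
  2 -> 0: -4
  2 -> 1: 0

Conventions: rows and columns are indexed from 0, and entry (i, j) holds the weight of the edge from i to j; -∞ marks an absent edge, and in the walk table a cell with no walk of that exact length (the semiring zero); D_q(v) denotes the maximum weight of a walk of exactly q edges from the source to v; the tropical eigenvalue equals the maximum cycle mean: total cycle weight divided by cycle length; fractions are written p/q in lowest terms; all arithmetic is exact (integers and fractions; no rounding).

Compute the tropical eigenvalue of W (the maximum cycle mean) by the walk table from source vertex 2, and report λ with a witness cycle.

q=0: [-∞, -∞, 0]
q=1: [-4, 0, -∞]
q=2: [1, -8, -23]
q=3: [6, -16, -18]
Optimal cycle mean attained by: cycle 0->0, total 5, length 1.
Answer: λ = 5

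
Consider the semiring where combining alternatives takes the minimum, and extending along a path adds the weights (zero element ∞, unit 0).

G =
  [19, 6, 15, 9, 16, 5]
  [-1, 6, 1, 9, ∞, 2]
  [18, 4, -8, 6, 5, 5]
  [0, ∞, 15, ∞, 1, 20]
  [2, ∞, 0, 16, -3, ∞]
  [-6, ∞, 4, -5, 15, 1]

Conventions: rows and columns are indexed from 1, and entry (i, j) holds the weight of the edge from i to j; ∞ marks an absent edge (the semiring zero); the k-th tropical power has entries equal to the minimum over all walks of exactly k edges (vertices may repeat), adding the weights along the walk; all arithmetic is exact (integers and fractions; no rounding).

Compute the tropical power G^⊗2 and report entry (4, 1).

G^⊗2:
  [-1, 12, 7, 0, 10, 6]
  [-4, 5, -7, -3, 6, 3]
  [-1, -4, -16, -2, -3, -3]
  [3, 6, 1, 9, -2, 5]
  [-1, 4, -8, 6, -6, 5]
  [-5, 0, -4, -4, -4, -1]
Key observation: the optimum is the walk 4->5->1, with weight 1 + 2 = 3.
Optimal value attained by: walk 4->5->1.
Answer: (G^⊗2)[4][1] = 3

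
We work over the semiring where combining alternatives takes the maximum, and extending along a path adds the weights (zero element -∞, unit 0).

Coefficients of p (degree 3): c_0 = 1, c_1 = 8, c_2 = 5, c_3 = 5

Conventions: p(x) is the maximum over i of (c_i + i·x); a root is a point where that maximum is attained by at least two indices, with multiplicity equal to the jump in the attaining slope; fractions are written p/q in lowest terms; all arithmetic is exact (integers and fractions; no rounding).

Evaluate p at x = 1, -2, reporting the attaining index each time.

p(1) = max(1+0·1=1, 8+1·1=9, 5+2·1=7, 5+3·1=8) = 9 (attained by i=1)
p(-2) = max(1+0·(-2)=1, 8+1·(-2)=6, 5+2·(-2)=1, 5+3·(-2)=-1) = 6 (attained by i=1)
Answer: p(1) = 9; p(-2) = 6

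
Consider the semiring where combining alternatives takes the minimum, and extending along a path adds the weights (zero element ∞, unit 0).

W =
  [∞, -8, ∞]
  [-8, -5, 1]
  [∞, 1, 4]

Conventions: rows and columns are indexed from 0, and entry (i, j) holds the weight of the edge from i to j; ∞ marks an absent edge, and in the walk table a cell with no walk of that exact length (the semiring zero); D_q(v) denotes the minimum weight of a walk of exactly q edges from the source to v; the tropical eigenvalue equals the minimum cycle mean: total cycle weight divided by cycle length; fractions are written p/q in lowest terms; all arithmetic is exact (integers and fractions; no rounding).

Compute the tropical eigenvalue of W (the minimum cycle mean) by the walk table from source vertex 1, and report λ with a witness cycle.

q=0: [∞, 0, ∞]
q=1: [-8, -5, 1]
q=2: [-13, -16, -4]
q=3: [-24, -21, -15]
Optimal cycle mean attained by: cycle 0->1->0, total (-8) + (-8), length 2.
Answer: λ = -8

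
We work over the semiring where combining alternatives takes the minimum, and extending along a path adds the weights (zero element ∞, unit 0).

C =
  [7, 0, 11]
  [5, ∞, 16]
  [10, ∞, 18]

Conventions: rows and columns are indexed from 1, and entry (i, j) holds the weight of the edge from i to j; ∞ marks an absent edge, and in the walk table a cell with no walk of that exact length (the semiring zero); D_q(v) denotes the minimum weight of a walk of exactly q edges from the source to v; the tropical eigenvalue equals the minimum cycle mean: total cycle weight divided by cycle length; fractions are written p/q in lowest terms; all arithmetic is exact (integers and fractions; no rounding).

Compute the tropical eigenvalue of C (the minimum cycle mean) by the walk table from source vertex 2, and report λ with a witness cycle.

q=0: [∞, 0, ∞]
q=1: [5, ∞, 16]
q=2: [12, 5, 16]
q=3: [10, 12, 21]
Optimal cycle mean attained by: cycle 1->2->1, total 0 + 5, length 2.
Answer: λ = 5/2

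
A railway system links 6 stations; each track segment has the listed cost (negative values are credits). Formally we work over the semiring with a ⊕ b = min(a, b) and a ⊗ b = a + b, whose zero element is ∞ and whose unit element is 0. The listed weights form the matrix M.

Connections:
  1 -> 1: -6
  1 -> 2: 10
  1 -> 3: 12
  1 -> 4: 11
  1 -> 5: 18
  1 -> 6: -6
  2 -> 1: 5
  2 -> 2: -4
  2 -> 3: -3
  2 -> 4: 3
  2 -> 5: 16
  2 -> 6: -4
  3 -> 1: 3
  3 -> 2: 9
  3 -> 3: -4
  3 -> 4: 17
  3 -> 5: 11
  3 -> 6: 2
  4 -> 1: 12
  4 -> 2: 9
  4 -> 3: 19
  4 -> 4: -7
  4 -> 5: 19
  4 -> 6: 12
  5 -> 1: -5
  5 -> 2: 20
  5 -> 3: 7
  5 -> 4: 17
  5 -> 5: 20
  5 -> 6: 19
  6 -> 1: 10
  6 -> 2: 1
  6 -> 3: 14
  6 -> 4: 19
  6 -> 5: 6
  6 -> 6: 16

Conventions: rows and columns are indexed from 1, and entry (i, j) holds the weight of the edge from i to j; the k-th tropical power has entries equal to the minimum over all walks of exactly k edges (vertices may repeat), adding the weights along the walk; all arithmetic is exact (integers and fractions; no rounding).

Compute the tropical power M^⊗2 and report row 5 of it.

M^⊗2:
  [-12, -5, 6, 4, 0, -12]
  [-1, -8, -7, -4, 2, -8]
  [-3, 3, -8, 10, 7, -3]
  [5, 2, 6, -14, 12, 5]
  [-11, 5, 3, 6, 13, -11]
  [1, -3, -2, 4, 17, -3]
Answer: row 5 of M^⊗2 = [-11, 5, 3, 6, 13, -11]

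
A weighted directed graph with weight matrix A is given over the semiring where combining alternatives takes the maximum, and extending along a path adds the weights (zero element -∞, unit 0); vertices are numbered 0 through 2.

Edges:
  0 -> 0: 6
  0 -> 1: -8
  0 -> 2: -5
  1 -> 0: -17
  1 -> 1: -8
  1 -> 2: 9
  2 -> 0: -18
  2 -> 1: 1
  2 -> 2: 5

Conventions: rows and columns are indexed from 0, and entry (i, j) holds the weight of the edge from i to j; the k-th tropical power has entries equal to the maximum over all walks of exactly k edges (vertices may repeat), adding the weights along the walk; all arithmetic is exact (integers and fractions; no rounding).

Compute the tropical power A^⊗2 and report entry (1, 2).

A^⊗2:
  [12, -2, 1]
  [-9, 10, 14]
  [-12, 6, 10]
Key observation: the optimum is the walk 1->2->2, with weight 9 + 5 = 14.
Optimal value attained by: walk 1->2->2.
Answer: (A^⊗2)[1][2] = 14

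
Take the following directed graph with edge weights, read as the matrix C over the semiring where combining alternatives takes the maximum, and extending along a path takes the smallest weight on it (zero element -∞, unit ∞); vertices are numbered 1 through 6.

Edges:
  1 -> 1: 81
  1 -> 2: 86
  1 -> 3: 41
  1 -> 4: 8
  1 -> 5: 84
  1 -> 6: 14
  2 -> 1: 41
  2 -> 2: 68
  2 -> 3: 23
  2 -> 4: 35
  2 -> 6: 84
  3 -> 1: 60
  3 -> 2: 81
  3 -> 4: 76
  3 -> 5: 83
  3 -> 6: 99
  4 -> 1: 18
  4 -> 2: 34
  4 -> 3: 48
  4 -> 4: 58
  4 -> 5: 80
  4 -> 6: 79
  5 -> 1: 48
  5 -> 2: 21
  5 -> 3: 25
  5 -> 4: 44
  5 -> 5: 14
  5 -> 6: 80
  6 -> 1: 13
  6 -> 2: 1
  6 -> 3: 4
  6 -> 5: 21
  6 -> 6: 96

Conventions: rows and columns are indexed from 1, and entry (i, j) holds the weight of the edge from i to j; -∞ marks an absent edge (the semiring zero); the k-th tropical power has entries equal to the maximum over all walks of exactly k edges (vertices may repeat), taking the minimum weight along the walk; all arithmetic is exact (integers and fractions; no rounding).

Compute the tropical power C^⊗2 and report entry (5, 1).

C^⊗2:
  [81, 81, 41, 44, 81, 84]
  [41, 68, 41, 35, 41, 84]
  [60, 68, 48, 58, 76, 96]
  [48, 48, 48, 58, 58, 80]
  [48, 48, 44, 44, 48, 80]
  [21, 21, 21, 21, 21, 96]
Key observation: the optimum is the walk 5->1->1, with weight 48 min 81 = 48.
Optimal value attained by: walk 5->1->1.
Answer: (C^⊗2)[5][1] = 48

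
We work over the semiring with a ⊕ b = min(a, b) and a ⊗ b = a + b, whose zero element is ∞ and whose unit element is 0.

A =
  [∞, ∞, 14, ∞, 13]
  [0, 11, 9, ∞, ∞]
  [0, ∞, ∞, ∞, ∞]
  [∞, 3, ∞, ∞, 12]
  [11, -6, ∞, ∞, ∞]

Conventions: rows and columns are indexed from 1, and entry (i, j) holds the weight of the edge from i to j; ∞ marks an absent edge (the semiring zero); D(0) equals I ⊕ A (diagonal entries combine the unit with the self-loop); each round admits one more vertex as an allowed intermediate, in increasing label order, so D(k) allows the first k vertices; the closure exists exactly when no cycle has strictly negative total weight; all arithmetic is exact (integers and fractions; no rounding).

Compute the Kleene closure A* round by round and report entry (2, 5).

D(0):
  [0, ∞, 14, ∞, 13]
  [0, 0, 9, ∞, ∞]
  [0, ∞, 0, ∞, ∞]
  [∞, 3, ∞, 0, 12]
  [11, -6, ∞, ∞, 0]
D(1):
  [0, ∞, 14, ∞, 13]
  [0, 0, 9, ∞, 13]
  [0, ∞, 0, ∞, 13]
  [∞, 3, ∞, 0, 12]
  [11, -6, 25, ∞, 0]
D(2):
  [0, ∞, 14, ∞, 13]
  [0, 0, 9, ∞, 13]
  [0, ∞, 0, ∞, 13]
  [3, 3, 12, 0, 12]
  [-6, -6, 3, ∞, 0]
D(3):
  [0, ∞, 14, ∞, 13]
  [0, 0, 9, ∞, 13]
  [0, ∞, 0, ∞, 13]
  [3, 3, 12, 0, 12]
  [-6, -6, 3, ∞, 0]
D(4):
  [0, ∞, 14, ∞, 13]
  [0, 0, 9, ∞, 13]
  [0, ∞, 0, ∞, 13]
  [3, 3, 12, 0, 12]
  [-6, -6, 3, ∞, 0]
D(5):
  [0, 7, 14, ∞, 13]
  [0, 0, 9, ∞, 13]
  [0, 7, 0, ∞, 13]
  [3, 3, 12, 0, 12]
  [-6, -6, 3, ∞, 0]
Answer: A*[2][5] = 13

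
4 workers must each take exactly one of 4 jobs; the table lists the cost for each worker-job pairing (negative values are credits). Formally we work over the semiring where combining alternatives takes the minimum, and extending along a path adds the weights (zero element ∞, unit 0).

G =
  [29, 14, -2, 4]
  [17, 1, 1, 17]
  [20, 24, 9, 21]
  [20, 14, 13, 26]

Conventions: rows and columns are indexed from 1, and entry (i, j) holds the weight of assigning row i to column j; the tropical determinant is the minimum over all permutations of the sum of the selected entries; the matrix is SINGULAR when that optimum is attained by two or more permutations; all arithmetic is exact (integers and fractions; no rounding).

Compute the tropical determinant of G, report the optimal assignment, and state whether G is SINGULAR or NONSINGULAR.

σ = (1, 2, 3, 4): 29 + 1 + 9 + 26 = 65
σ = (1, 2, 4, 3): 29 + 1 + 21 + 13 = 64
σ = (1, 3, 2, 4): 29 + 1 + 24 + 26 = 80
σ = (1, 3, 4, 2): 29 + 1 + 21 + 14 = 65
σ = (1, 4, 2, 3): 29 + 17 + 24 + 13 = 83
σ = (1, 4, 3, 2): 29 + 17 + 9 + 14 = 69
σ = (2, 1, 3, 4): 14 + 17 + 9 + 26 = 66
σ = (2, 1, 4, 3): 14 + 17 + 21 + 13 = 65
σ = (2, 3, 1, 4): 14 + 1 + 20 + 26 = 61
σ = (2, 3, 4, 1): 14 + 1 + 21 + 20 = 56
σ = (2, 4, 1, 3): 14 + 17 + 20 + 13 = 64
σ = (2, 4, 3, 1): 14 + 17 + 9 + 20 = 60
σ = (3, 1, 2, 4): (-2) + 17 + 24 + 26 = 65
σ = (3, 1, 4, 2): (-2) + 17 + 21 + 14 = 50
σ = (3, 2, 1, 4): (-2) + 1 + 20 + 26 = 45
σ = (3, 2, 4, 1): (-2) + 1 + 21 + 20 = 40
σ = (3, 4, 1, 2): (-2) + 17 + 20 + 14 = 49
σ = (3, 4, 2, 1): (-2) + 17 + 24 + 20 = 59
σ = (4, 1, 2, 3): 4 + 17 + 24 + 13 = 58
σ = (4, 1, 3, 2): 4 + 17 + 9 + 14 = 44
σ = (4, 2, 1, 3): 4 + 1 + 20 + 13 = 38
σ = (4, 2, 3, 1): 4 + 1 + 9 + 20 = 34
σ = (4, 3, 1, 2): 4 + 1 + 20 + 14 = 39
σ = (4, 3, 2, 1): 4 + 1 + 24 + 20 = 49
Optimal value attained by: σ = (4, 2, 3, 1).
Answer: det⊕(G) = 34; verdict: NONSINGULAR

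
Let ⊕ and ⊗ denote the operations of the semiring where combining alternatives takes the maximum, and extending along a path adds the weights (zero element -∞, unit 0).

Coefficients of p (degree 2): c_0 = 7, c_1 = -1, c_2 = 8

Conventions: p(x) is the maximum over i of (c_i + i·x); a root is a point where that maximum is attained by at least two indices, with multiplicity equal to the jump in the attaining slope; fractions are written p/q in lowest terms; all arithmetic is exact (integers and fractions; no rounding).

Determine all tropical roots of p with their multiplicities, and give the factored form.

hull edge (i=0, c=7) to (i=2, c=8): slope 1/2, span 2
Factored form: p(x) = 8 ⊗ (x ⊕ (-1/2)) ⊗ (x ⊕ (-1/2))
Answer: roots = -1/2 (mult 2)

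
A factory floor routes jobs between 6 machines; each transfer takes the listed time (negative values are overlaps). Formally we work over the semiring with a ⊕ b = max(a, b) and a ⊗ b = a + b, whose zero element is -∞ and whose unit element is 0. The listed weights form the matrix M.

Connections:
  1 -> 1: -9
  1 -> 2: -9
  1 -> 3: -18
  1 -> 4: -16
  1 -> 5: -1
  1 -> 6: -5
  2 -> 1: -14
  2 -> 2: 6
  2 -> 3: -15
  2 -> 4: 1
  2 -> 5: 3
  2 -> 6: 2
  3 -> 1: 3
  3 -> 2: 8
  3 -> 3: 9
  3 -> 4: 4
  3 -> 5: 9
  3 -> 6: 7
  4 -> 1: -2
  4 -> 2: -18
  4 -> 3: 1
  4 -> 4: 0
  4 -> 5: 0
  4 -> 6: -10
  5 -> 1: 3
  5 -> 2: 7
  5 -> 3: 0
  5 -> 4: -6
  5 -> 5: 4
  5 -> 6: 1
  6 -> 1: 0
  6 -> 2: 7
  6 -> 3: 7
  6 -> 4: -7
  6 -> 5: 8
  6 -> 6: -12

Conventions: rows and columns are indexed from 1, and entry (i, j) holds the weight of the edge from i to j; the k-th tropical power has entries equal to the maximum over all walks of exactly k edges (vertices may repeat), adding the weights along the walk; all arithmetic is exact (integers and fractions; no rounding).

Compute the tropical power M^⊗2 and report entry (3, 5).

M^⊗2:
  [2, 6, 2, -7, 3, 0]
  [6, 12, 9, 7, 10, 8]
  [12, 17, 18, 13, 18, 16]
  [4, 9, 10, 5, 10, 8]
  [7, 13, 9, 8, 10, 9]
  [11, 15, 16, 11, 16, 14]
Key observation: the optimum is the walk 3->3->5, with weight 9 + 9 = 18.
Optimal value attained by: walk 3->3->5.
Answer: (M^⊗2)[3][5] = 18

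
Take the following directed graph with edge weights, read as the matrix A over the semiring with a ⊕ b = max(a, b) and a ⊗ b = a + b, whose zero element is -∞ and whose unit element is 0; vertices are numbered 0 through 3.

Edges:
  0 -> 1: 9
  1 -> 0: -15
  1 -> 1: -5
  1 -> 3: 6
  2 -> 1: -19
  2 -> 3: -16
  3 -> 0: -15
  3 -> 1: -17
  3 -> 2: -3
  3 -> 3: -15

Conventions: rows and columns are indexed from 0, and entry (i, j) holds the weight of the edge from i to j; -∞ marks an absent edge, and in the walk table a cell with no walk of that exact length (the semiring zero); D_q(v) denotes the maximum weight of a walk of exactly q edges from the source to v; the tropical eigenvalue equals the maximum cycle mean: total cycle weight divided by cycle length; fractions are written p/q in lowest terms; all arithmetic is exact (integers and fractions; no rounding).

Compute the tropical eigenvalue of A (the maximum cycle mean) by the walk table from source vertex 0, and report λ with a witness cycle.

q=0: [0, -∞, -∞, -∞]
q=1: [-∞, 9, -∞, -∞]
q=2: [-6, 4, -∞, 15]
q=3: [0, 3, 12, 10]
q=4: [-5, 9, 7, 9]
Optimal cycle mean attained by: cycle 0->1->3->0, total 9 + 6 + (-15), length 3.
Answer: λ = 0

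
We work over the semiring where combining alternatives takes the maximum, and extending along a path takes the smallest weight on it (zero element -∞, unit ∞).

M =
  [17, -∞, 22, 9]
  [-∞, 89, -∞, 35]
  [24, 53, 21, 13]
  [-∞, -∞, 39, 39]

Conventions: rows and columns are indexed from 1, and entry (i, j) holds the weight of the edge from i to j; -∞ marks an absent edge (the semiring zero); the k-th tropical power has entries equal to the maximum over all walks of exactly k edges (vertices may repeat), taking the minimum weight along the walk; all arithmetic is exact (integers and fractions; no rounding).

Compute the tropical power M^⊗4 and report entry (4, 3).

M^⊗2:
  [22, 22, 21, 13]
  [-∞, 89, 35, 35]
  [21, 53, 22, 35]
  [24, 39, 39, 39]
M^⊗3:
  [21, 22, 22, 22]
  [24, 89, 35, 35]
  [22, 53, 35, 35]
  [24, 39, 39, 39]
M^⊗4:
  [22, 22, 22, 22]
  [24, 89, 35, 35]
  [24, 53, 35, 35]
  [24, 39, 39, 39]
Key observation: the optimum is the walk 4->4->4->4->3, with weight 39 min 39 min 39 min 39 = 39.
Optimal value attained by: walk 4->4->4->4->3.
Answer: (M^⊗4)[4][3] = 39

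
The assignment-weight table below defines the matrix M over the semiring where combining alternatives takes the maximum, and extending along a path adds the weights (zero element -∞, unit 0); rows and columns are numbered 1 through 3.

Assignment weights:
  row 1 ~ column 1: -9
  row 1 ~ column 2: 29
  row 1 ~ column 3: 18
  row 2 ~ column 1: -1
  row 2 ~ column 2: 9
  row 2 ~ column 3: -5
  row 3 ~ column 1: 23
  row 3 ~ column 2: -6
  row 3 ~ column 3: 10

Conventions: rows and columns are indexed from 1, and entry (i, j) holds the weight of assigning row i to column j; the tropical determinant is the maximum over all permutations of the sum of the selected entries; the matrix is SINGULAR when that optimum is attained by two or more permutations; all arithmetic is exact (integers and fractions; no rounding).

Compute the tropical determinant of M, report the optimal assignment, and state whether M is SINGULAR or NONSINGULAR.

σ = (1, 2, 3): (-9) + 9 + 10 = 10
σ = (1, 3, 2): (-9) + (-5) + (-6) = -20
σ = (2, 1, 3): 29 + (-1) + 10 = 38
σ = (2, 3, 1): 29 + (-5) + 23 = 47
σ = (3, 1, 2): 18 + (-1) + (-6) = 11
σ = (3, 2, 1): 18 + 9 + 23 = 50
Optimal value attained by: σ = (3, 2, 1).
Answer: det⊕(M) = 50; verdict: NONSINGULAR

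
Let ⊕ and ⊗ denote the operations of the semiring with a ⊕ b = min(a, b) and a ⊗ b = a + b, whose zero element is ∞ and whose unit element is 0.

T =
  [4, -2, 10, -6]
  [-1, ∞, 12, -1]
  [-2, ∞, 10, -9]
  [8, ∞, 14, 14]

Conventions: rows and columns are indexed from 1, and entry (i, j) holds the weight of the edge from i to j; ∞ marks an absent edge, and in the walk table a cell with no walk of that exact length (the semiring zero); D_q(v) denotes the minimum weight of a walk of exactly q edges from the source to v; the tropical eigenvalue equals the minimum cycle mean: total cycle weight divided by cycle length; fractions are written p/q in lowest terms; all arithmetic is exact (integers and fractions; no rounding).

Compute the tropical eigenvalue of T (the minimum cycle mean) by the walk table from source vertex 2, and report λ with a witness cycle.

q=0: [∞, 0, ∞, ∞]
q=1: [-1, ∞, 12, -1]
q=2: [3, -3, 9, -7]
q=3: [-4, 1, 7, -4]
q=4: [0, -6, 6, -10]
Optimal cycle mean attained by: cycle 1->2->1, total (-2) + (-1), length 2.
Answer: λ = -3/2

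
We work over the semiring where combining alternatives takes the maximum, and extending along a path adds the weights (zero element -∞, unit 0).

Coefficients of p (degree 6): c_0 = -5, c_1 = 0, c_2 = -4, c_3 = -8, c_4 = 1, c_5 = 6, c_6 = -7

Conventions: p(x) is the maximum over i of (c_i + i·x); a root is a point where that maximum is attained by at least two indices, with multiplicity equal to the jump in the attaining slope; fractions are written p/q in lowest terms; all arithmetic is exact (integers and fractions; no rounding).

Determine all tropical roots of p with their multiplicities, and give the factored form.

hull edge (i=0, c=-5) to (i=1, c=0): slope 5, span 1
hull edge (i=1, c=0) to (i=5, c=6): slope 3/2, span 4
hull edge (i=5, c=6) to (i=6, c=-7): slope -13, span 1
Factored form: p(x) = -7 ⊗ (x ⊕ (-5)) ⊗ (x ⊕ (-3/2)) ⊗ (x ⊕ (-3/2)) ⊗ (x ⊕ (-3/2)) ⊗ (x ⊕ (-3/2)) ⊗ (x ⊕ 13)
Answer: roots = -5 (mult 1), -3/2 (mult 4), 13 (mult 1)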